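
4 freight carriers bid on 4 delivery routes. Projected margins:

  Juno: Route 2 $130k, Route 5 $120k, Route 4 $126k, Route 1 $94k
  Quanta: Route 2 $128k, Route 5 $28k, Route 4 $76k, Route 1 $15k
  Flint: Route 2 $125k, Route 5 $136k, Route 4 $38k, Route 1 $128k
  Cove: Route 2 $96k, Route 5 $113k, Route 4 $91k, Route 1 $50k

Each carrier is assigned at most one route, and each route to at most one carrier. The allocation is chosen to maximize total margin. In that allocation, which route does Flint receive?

Optimal: Juno→Route 4 ($126k), Quanta→Route 2 ($128k), Flint→Route 1 ($128k), Cove→Route 5 ($113k) — total 126+128+128+113 = $495k.
Column-greedy (each route in turn goes to its best remaining carrier) gives $372k, worse by 123.
Swapping Flint↔Juno (Flint→Route 4 $38k, Juno→Route 1 $94k) loses 122.
Flint's own top route is Route 5 ($136k), but forcing Flint→Route 5 and reassigning the rest optimally gives only $449k — worse by 46.

Flint receives Route 1.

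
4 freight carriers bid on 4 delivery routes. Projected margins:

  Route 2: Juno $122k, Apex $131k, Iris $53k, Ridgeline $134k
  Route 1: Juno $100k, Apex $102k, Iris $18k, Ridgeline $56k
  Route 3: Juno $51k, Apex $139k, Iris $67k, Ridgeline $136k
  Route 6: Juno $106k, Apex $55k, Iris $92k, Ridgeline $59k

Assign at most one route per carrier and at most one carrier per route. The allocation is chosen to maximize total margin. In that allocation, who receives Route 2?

Optimal: Juno→Route 1 ($100k), Apex→Route 3 ($139k), Iris→Route 6 ($92k), Ridgeline→Route 2 ($134k) — total 100+139+92+134 = $465k.
Max-entry greedy (repeatedly take the single best remaining cell) gives $397k, worse by 68.
Ridgeline's own top route is Route 3 ($136k), but forcing Ridgeline→Route 3 and reassigning the rest optimally gives only $459k — worse by 6.

Ridgeline receives Route 2.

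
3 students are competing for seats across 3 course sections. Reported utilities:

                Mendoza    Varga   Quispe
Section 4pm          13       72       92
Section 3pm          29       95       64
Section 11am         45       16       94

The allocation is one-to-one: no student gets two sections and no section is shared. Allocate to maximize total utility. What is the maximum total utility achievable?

This is the linear assignment problem.
Optimal: Mendoza→Section 11am (45 points), Varga→Section 3pm (95 points), Quispe→Section 4pm (92 points) — total 45+95+92 = 232 points.
Max-entry greedy (repeatedly take the single best remaining cell) gives 202 points, worse by 30.
Next-best assignment: Mendoza→Section 4pm, Varga→Section 3pm, Quispe→Section 11am = 202 points.
Swapping Mendoza↔Quispe (Mendoza→Section 4pm 13 points, Quispe→Section 11am 94 points) loses 30.

Maximum total: 232 points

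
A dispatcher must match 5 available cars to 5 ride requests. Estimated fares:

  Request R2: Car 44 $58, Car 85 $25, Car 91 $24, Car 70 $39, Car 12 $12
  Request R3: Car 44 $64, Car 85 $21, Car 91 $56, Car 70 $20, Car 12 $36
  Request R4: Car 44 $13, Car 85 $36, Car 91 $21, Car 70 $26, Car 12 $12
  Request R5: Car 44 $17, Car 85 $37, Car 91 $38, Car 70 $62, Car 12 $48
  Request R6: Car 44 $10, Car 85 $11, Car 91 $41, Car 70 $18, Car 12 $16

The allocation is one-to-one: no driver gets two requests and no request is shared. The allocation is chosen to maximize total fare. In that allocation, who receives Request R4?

This is the linear assignment problem.
Optimal: Car 44→Request R2 ($58), Car 85→Request R4 ($36), Car 91→Request R6 ($41), Car 70→Request R5 ($62), Car 12→Request R3 ($36) — total 58+36+41+62+36 = $233.
Row-greedy (each driver in turn takes its best remaining request) gives $193, worse by 40.
Car 85's own top request is Request R5 ($37), but forcing Car 85→Request R5 and reassigning the rest optimally gives only $198 — worse by 35.

Car 85 receives Request R4.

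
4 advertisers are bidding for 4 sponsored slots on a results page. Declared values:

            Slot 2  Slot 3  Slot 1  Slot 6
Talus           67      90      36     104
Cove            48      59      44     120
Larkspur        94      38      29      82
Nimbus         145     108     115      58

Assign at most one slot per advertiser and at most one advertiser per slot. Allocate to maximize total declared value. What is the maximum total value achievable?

Treat this as an assignment problem: match each advertiser to one slot.
Optimal: Talus→Slot 3 ($90), Cove→Slot 6 ($120), Larkspur→Slot 2 ($94), Nimbus→Slot 1 ($115) — total 90+120+94+115 = $419.
Column-greedy (each slot in turn goes to its best remaining advertiser) gives $361, worse by 58.

Max total: $419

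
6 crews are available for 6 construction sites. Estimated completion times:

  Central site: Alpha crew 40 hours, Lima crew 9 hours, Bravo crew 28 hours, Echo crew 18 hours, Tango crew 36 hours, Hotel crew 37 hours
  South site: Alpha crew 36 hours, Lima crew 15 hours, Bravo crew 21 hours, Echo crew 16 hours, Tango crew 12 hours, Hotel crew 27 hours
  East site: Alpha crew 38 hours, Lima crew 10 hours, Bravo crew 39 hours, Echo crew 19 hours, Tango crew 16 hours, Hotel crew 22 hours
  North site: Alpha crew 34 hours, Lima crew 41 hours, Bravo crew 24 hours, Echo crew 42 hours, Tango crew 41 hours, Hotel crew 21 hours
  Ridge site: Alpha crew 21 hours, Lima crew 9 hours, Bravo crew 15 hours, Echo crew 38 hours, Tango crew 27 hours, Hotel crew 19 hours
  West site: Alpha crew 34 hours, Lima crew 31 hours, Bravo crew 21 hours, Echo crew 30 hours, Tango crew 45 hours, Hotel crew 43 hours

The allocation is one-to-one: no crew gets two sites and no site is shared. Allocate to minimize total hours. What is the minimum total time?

Min total: 103 hours

Optimal: Alpha crew→Ridge site (21 hours), Lima crew→Central site (9 hours), Bravo crew→West site (21 hours), Echo crew→East site (19 hours), Tango crew→South site (12 hours), Hotel crew→North site (21 hours) — total 21+9+21+19+12+21 = 103 hours.
Column-greedy (each site in turn goes to its cheapest remaining crew) gives 110 hours, worse by 7.
Swapping Echo crew↔Bravo crew (Echo crew→West site 30 hours, Bravo crew→East site 39 hours) adds 29.
Checked against all permutations: 103 hours is optimal.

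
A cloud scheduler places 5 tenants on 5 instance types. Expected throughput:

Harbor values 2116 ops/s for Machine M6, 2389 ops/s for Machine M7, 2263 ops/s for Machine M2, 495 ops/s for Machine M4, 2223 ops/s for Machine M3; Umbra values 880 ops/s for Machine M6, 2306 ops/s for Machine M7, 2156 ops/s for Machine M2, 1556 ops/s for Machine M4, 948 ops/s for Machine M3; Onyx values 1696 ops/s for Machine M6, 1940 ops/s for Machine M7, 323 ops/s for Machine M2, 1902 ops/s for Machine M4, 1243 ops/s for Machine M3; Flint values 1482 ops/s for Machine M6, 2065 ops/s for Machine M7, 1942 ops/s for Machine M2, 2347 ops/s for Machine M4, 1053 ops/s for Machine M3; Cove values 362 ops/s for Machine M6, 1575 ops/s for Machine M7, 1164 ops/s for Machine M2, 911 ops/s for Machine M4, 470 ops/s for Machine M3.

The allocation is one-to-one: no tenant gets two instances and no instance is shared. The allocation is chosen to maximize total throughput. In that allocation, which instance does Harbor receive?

Optimal: Harbor→Machine M3 (2223 ops/s), Umbra→Machine M2 (2156 ops/s), Onyx→Machine M6 (1696 ops/s), Flint→Machine M4 (2347 ops/s), Cove→Machine M7 (1575 ops/s) — total 2223+2156+1696+2347+1575 = 9997 ops/s.
Row-greedy (each tenant in turn takes its best remaining instance) gives 8399 ops/s, worse by 1598.
Harbor's own top instance is Machine M7 (2389 ops/s), but forcing Harbor→Machine M7 and reassigning the rest optimally gives only 9058 ops/s — worse by 939.

Harbor receives Machine M3.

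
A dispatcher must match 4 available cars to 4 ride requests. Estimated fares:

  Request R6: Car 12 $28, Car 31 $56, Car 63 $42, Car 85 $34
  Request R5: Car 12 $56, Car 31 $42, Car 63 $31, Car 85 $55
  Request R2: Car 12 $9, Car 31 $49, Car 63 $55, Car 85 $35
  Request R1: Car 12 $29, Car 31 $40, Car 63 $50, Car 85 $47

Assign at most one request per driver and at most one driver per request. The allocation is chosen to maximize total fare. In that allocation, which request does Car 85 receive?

Car 85 receives Request R1.

Optimal: Car 12→Request R5 ($56), Car 31→Request R6 ($56), Car 63→Request R2 ($55), Car 85→Request R1 ($47) — total 56+56+55+47 = $214.
Next-best assignment: Car 12→Request R5, Car 31→Request R6, Car 63→Request R1, Car 85→Request R2 = $197.
Swapping Car 85↔Car 31 (Car 85→Request R6 $34, Car 31→Request R1 $40) loses 29.
Car 85's own top request is Request R5 ($55), but forcing Car 85→Request R5 and reassigning the rest optimally gives only $195 — worse by 19.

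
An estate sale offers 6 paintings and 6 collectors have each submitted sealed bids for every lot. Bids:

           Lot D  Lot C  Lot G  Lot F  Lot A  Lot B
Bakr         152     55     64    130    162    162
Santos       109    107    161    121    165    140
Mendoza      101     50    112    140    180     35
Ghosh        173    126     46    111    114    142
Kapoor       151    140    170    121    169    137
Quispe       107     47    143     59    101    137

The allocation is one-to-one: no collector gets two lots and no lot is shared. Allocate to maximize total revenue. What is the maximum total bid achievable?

Maximum total: $923

Optimal: Bakr→Lot B ($162), Santos→Lot A ($165), Mendoza→Lot F ($140), Ghosh→Lot D ($173), Kapoor→Lot C ($140), Quispe→Lot G ($143) — total 162+165+140+173+140+143 = $923.
Column-greedy (each lot in turn goes to its best remaining collector) gives $913, worse by 10.
No other one-to-one assignment exceeds $923.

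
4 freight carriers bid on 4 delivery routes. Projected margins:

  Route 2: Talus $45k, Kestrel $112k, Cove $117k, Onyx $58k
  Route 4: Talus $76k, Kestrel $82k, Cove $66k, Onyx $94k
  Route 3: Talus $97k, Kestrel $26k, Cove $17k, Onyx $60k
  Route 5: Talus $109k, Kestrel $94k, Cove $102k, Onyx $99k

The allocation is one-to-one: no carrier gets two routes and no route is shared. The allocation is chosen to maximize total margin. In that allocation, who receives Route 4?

Optimal: Talus→Route 3 ($97k), Kestrel→Route 2 ($112k), Cove→Route 5 ($102k), Onyx→Route 4 ($94k) — total 97+112+102+94 = $405k.
Max-entry greedy (repeatedly take the single best remaining cell) gives $346k, worse by 59.
Next-best assignment: Talus→Route 3, Kestrel→Route 5, Cove→Route 2, Onyx→Route 4 = $402k.
Swapping Cove↔Talus (Cove→Route 3 $17k, Talus→Route 5 $109k) loses 73.
Every other assignment is strictly worse.
Onyx's own top route is Route 5 ($99k), but forcing Onyx→Route 5 and reassigning the rest optimally gives only $395k — worse by 10.

Onyx receives Route 4.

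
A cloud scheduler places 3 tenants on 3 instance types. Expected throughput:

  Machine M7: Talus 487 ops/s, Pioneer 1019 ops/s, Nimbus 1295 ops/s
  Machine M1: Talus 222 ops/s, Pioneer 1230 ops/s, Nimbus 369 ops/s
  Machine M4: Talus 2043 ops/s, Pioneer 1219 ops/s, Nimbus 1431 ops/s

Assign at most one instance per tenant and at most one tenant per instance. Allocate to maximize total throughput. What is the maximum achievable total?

Maximum total: 4568 ops/s

Optimal: Talus→Machine M4 (2043 ops/s), Pioneer→Machine M1 (1230 ops/s), Nimbus→Machine M7 (1295 ops/s) — total 2043+1230+1295 = 4568 ops/s.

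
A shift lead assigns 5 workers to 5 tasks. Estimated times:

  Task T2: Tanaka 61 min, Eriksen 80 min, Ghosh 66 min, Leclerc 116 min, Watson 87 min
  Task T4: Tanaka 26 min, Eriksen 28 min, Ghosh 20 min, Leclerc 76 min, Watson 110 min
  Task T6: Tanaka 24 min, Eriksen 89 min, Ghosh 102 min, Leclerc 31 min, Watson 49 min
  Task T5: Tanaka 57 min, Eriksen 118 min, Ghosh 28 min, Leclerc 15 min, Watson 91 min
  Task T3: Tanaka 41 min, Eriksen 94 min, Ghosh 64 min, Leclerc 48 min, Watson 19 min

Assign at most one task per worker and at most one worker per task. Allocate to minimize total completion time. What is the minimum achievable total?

Optimal: Tanaka→Task T6 (24 min), Eriksen→Task T4 (28 min), Ghosh→Task T2 (66 min), Leclerc→Task T5 (15 min), Watson→Task T3 (19 min) — total 24+28+66+15+19 = 152 min.
Column-greedy (each task in turn goes to its cheapest remaining worker) gives 297 min, worse by 145.
No other one-to-one assignment undercuts 152 min.

Min total: 152 min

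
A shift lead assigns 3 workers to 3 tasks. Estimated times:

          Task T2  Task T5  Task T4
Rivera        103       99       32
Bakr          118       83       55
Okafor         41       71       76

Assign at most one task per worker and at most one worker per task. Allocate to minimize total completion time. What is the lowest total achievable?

Minimum total: 156 min

Optimal: Rivera→Task T4 (32 min), Bakr→Task T5 (83 min), Okafor→Task T2 (41 min) — total 32+83+41 = 156 min.
Next-best assignment: Rivera→Task T5, Bakr→Task T4, Okafor→Task T2 = 195 min.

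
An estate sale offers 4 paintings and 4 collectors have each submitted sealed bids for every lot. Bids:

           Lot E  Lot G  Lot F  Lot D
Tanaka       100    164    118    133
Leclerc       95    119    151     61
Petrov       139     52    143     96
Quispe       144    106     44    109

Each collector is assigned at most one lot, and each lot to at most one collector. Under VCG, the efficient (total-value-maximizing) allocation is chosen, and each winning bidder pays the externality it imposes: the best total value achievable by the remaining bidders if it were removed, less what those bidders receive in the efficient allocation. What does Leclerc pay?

Efficient allocation: Tanaka→Lot G ($164), Leclerc→Lot F ($151), Petrov→Lot E ($139), Quispe→Lot D ($109); total welfare W = $563.
Leclerc receives Lot F at value $151, so the others get W − 151 = $412.
Without Leclerc: best allocation of the remaining 3 bidders over all 4 lots is Tanaka→Lot G ($164), Petrov→Lot F ($143), Quispe→Lot E ($144), total $451.
VCG payment = (others' best without Leclerc) − (others' welfare with Leclerc) = 451 − 412 = $39.

Leclerc pays $39.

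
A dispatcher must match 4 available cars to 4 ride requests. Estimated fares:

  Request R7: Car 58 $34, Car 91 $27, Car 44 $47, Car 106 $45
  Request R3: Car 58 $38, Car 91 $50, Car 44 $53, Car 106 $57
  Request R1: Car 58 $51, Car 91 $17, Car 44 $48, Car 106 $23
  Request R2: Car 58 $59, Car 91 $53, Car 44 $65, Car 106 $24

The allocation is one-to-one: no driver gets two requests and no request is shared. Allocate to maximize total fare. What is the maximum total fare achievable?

Optimal: Car 58→Request R1 ($51), Car 91→Request R3 ($50), Car 44→Request R2 ($65), Car 106→Request R7 ($45) — total 51+50+65+45 = $211.
Max-entry greedy (repeatedly take the single best remaining cell) gives $200, worse by 11.
Next-best assignment: Car 58→Request R1, Car 91→Request R2, Car 44→Request R7, Car 106→Request R3 = $208.
Checked against all permutations: $211 is optimal.

Max total: $211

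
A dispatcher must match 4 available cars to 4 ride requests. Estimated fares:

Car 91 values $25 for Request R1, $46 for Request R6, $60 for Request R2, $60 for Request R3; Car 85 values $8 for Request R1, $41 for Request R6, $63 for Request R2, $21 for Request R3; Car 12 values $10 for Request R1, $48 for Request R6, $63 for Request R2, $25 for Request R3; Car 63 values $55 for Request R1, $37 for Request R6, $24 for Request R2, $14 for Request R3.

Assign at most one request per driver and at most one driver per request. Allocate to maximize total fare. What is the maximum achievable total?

Optimal: Car 91→Request R3 ($60), Car 85→Request R2 ($63), Car 12→Request R6 ($48), Car 63→Request R1 ($55) — total 60+63+48+55 = $226.
Row-greedy (each driver in turn takes its best remaining request) gives $181, worse by 45.
Next-best assignment: Car 91→Request R3, Car 85→Request R6, Car 12→Request R2, Car 63→Request R1 = $219.
Checked against all permutations: $226 is optimal.

Max total: $226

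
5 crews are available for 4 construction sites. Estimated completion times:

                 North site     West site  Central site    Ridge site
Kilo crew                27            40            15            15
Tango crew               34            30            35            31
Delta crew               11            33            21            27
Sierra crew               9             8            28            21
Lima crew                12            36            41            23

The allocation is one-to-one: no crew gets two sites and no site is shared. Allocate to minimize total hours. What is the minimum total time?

Optimal: Lima crew→North site (12 hours), Sierra crew→West site (8 hours), Delta crew→Central site (21 hours), Kilo crew→Ridge site (15 hours) — total 12+8+21+15 = 56 hours.
Min-entry greedy (repeatedly take the single cheapest remaining cell) gives 57 hours, worse by 1.
Next-best assignment: Delta crew→North site, Sierra crew→West site, Kilo crew→Central site, Lima crew→Ridge site = 57 hours.
Checked against all permutations: 56 hours is optimal.

Min total: 56 hours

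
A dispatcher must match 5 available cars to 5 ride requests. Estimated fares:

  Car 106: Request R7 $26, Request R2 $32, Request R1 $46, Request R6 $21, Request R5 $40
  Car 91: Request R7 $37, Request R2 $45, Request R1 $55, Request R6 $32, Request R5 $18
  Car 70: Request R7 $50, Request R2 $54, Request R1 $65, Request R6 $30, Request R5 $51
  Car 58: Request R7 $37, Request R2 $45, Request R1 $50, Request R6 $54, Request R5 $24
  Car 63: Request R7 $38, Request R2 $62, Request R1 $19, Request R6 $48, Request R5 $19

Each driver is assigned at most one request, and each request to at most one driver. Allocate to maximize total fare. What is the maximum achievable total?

Optimal: Car 106→Request R5 ($40), Car 91→Request R1 ($55), Car 70→Request R7 ($50), Car 58→Request R6 ($54), Car 63→Request R2 ($62) — total 40+55+50+54+62 = $261.
Max-entry greedy (repeatedly take the single best remaining cell) gives $258, worse by 3.
No other one-to-one assignment exceeds $261.

Max total: $261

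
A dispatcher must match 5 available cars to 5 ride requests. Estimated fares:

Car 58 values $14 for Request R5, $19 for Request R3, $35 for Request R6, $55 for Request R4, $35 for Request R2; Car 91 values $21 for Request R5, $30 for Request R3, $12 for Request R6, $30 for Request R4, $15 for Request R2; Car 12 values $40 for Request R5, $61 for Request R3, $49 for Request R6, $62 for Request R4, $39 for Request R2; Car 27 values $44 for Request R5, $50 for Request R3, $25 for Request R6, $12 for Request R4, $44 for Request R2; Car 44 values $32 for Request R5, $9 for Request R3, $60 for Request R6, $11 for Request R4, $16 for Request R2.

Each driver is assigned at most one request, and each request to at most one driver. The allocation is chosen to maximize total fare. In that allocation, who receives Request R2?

Car 27 receives Request R2.

Optimal: Car 58→Request R4 ($55), Car 91→Request R5 ($21), Car 12→Request R3 ($61), Car 27→Request R2 ($44), Car 44→Request R6 ($60) — total 55+21+61+44+60 = $241.
Column-greedy (each request in turn goes to its best remaining driver) gives $235, worse by 6.
Car 27's own top request is Request R3 ($50), but forcing Car 27→Request R3 and reassigning the rest optimally gives only $228 — worse by 13.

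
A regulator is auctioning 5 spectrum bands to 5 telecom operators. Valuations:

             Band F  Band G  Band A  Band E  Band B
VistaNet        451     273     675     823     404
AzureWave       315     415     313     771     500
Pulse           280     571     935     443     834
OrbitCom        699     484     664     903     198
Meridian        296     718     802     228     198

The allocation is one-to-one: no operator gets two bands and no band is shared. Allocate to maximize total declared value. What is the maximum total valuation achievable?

Maximum total: $3697M

Treat this as an assignment problem: match each operator to one band.
Optimal: VistaNet→Band A ($675M), AzureWave→Band E ($771M), Pulse→Band B ($834M), OrbitCom→Band F ($699M), Meridian→Band G ($718M) — total 675+771+834+699+718 = $3697M.
Max-entry greedy (repeatedly take the single best remaining cell) gives $3507M, worse by 190.
Next-best assignment: VistaNet→Band E, AzureWave→Band B, Pulse→Band A, OrbitCom→Band F, Meridian→Band G = $3675M.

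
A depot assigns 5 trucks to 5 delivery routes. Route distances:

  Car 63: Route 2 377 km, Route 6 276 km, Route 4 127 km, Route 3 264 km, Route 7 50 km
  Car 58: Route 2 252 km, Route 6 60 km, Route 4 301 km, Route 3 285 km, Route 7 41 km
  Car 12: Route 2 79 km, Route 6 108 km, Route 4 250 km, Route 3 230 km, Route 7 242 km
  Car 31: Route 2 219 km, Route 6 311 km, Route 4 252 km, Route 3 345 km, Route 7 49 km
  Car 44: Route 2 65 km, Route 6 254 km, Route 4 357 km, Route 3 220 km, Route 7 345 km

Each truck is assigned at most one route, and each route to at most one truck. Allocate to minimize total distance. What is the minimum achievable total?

Optimal: Car 63→Route 4 (127 km), Car 58→Route 6 (60 km), Car 12→Route 3 (230 km), Car 31→Route 7 (49 km), Car 44→Route 2 (65 km) — total 127+60+230+49+65 = 531 km.
Min-entry greedy (repeatedly take the single cheapest remaining cell) gives 686 km, worse by 155.
Swapping Car 63↔Car 58 (Car 63→Route 6 276 km, Car 58→Route 4 301 km) adds 390.
Every other assignment is strictly worse.

Min total: 531 km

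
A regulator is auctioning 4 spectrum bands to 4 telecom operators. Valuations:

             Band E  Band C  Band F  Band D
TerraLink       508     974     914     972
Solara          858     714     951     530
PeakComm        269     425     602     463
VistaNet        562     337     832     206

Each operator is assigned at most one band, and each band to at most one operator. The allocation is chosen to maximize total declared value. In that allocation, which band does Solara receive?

Solara receives Band E.

Optimal: TerraLink→Band C ($974M), Solara→Band E ($858M), PeakComm→Band D ($463M), VistaNet→Band F ($832M) — total 974+858+463+832 = $3127M.
Max-entry greedy (repeatedly take the single best remaining cell) gives $2950M, worse by 177.
Next-best assignment: TerraLink→Band D, Solara→Band E, PeakComm→Band C, VistaNet→Band F = $3087M.
Solara's own top band is Band F ($951M), but forcing Solara→Band F and reassigning the rest optimally gives only $2950M — worse by 177.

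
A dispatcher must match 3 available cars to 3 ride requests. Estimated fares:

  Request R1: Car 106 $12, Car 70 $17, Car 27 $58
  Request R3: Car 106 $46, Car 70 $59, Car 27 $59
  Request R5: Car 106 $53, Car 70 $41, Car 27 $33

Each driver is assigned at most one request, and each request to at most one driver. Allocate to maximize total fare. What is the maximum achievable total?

Max total: $170

Optimal: Car 106→Request R5 ($53), Car 70→Request R3 ($59), Car 27→Request R1 ($58) — total 53+59+58 = $170.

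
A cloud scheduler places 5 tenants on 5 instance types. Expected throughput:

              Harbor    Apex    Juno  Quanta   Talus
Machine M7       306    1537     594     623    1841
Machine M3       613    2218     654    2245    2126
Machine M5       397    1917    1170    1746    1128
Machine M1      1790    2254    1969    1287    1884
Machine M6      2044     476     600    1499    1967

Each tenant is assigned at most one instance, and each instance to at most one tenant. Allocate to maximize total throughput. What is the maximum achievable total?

Optimal: Harbor→Machine M6 (2044 ops/s), Apex→Machine M5 (1917 ops/s), Juno→Machine M1 (1969 ops/s), Quanta→Machine M3 (2245 ops/s), Talus→Machine M7 (1841 ops/s) — total 2044+1917+1969+2245+1841 = 10016 ops/s.
Row-greedy (each tenant in turn takes its best remaining instance) gives 9554 ops/s, worse by 462.
Checked against all permutations: 10016 ops/s is optimal.

Maximum total: 10016 ops/s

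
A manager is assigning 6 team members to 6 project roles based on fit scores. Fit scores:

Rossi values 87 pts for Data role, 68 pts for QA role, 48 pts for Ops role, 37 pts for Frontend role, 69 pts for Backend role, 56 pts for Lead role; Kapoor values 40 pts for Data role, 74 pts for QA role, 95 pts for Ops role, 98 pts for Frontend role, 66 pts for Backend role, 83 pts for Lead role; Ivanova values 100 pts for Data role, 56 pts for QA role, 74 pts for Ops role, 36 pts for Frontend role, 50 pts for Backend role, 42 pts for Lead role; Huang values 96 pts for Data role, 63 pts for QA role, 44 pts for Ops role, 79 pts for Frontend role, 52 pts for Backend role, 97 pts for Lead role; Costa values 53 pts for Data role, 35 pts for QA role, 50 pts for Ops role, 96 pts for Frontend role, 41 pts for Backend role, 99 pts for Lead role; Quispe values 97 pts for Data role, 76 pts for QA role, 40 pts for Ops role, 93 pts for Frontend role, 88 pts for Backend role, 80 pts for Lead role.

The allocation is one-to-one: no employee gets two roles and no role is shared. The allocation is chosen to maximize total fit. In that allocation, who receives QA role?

Rossi receives QA role.

Optimal: Rossi→QA role (68 pts), Kapoor→Ops role (95 pts), Ivanova→Data role (100 pts), Huang→Lead role (97 pts), Costa→Frontend role (96 pts), Quispe→Backend role (88 pts) — total 68+95+100+97+96+88 = 544 pts.
Next-best assignment: Rossi→Backend role, Kapoor→Ops role, Ivanova→Data role, Huang→Lead role, Costa→Frontend role, Quispe→QA role = 533 pts.
Swapping Costa↔Rossi (Costa→QA role 35 pts, Rossi→Frontend role 37 pts) loses 92.
Every other assignment is strictly worse.
Rossi's own top role is Data role (87 pts), but forcing Rossi→Data role and reassigning the rest optimally gives only 519 pts — worse by 25.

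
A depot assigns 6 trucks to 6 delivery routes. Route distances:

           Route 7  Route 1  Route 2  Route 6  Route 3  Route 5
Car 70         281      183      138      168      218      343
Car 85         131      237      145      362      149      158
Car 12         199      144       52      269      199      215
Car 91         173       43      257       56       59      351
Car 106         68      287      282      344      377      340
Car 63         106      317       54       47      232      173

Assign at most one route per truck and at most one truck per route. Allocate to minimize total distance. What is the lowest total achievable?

Minimum total: 567 km

Optimal: Car 70→Route 1 (183 km), Car 85→Route 5 (158 km), Car 12→Route 2 (52 km), Car 91→Route 3 (59 km), Car 106→Route 7 (68 km), Car 63→Route 6 (47 km) — total 183+158+52+59+68+47 = 567 km.
Column-greedy (each route in turn goes to its cheapest remaining truck) gives 702 km, worse by 135.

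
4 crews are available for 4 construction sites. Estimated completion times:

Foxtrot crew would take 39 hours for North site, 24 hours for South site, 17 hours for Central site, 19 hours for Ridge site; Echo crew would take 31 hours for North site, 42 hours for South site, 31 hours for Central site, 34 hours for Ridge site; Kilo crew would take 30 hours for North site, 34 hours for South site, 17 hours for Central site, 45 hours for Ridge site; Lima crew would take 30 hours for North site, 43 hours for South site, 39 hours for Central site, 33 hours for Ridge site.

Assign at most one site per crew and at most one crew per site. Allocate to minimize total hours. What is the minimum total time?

Optimal: Foxtrot crew→South site (24 hours), Echo crew→North site (31 hours), Kilo crew→Central site (17 hours), Lima crew→Ridge site (33 hours) — total 24+31+17+33 = 105 hours.
No other one-to-one assignment undercuts 105 hours.

Minimum total: 105 hours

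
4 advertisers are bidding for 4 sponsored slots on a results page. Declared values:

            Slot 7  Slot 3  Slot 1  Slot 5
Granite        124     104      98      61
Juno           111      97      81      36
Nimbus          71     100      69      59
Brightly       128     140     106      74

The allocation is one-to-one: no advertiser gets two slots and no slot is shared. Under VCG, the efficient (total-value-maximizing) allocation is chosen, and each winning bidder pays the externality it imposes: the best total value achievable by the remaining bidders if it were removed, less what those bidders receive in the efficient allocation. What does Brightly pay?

Brightly pays $41.

Efficient allocation: Granite→Slot 1 ($98), Juno→Slot 7 ($111), Nimbus→Slot 5 ($59), Brightly→Slot 3 ($140); total welfare W = $408.
Brightly receives Slot 3 at value $140, so the others get W − 140 = $268.
Without Brightly: best allocation of the remaining 3 bidders over all 4 slots is Granite→Slot 1 ($98), Juno→Slot 7 ($111), Nimbus→Slot 3 ($100), total $309.
VCG payment = (others' best without Brightly) − (others' welfare with Brightly) = 309 − 268 = $41.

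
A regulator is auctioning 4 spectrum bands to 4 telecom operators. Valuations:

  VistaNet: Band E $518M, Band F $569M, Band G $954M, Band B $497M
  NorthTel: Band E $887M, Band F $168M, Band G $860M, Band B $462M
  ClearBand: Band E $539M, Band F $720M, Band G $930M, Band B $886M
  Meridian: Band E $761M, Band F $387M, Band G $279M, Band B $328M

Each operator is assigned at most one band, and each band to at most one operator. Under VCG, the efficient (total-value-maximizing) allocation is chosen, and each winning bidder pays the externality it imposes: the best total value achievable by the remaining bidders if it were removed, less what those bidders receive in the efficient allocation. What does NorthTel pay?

Efficient allocation: VistaNet→Band G ($954M), NorthTel→Band E ($887M), ClearBand→Band B ($886M), Meridian→Band F ($387M); total welfare W = $3114M.
NorthTel receives Band E at value $887M, so the others get W − 887 = $2227M.
Without NorthTel: best allocation of the remaining 3 bidders over all 4 bands is VistaNet→Band G ($954M), ClearBand→Band B ($886M), Meridian→Band E ($761M), total $2601M.
VCG payment = (others' best without NorthTel) − (others' welfare with NorthTel) = 2601 − 2227 = $374M.

NorthTel pays $374M.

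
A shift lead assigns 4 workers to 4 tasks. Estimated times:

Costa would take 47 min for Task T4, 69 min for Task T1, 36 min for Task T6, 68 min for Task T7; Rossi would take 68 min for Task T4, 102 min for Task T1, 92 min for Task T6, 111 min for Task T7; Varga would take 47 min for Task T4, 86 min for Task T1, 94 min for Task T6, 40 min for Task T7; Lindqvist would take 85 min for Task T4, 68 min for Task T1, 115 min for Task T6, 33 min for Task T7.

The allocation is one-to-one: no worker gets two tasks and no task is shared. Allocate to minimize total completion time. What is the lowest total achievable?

Min total: 212 min

Treat this as an assignment problem: match each worker to one task.
Optimal: Costa→Task T6 (36 min), Rossi→Task T4 (68 min), Varga→Task T7 (40 min), Lindqvist→Task T1 (68 min) — total 36+68+40+68 = 212 min.
Column-greedy (each task in turn goes to its cheapest remaining worker) gives 247 min, worse by 35.
Swapping Rossi↔Varga (Rossi→Task T7 111 min, Varga→Task T4 47 min) adds 50.
Every other assignment is strictly worse.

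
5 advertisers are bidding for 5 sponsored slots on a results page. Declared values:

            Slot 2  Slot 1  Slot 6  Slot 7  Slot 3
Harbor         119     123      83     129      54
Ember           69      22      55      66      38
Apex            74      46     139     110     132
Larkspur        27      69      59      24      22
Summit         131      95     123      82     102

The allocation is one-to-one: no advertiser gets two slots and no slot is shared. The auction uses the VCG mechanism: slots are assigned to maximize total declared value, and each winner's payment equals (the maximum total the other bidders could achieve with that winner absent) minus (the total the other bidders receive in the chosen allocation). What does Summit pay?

Summit pays $7.

Efficient allocation: Harbor→Slot 7 ($129), Ember→Slot 2 ($69), Apex→Slot 3 ($132), Larkspur→Slot 1 ($69), Summit→Slot 6 ($123); total welfare W = $522.
Summit receives Slot 6 at value $123, so the others get W − 123 = $399.
Without Summit: best allocation of the remaining 4 bidders over all 5 slots is Harbor→Slot 7 ($129), Ember→Slot 2 ($69), Apex→Slot 6 ($139), Larkspur→Slot 1 ($69), total $406.
VCG payment = (others' best without Summit) − (others' welfare with Summit) = 406 − 399 = $7.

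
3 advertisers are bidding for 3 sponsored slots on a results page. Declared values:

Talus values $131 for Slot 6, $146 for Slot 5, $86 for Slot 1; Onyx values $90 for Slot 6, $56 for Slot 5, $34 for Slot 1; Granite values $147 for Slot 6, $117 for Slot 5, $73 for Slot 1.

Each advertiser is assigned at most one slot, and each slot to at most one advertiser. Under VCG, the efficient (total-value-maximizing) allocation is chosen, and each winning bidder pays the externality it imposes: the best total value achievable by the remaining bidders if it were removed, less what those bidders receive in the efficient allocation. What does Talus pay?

Efficient allocation: Talus→Slot 5 ($146), Onyx→Slot 1 ($34), Granite→Slot 6 ($147); total welfare W = $327.
Talus receives Slot 5 at value $146, so the others get W − 146 = $181.
Without Talus: best allocation of the remaining 2 bidders over all 3 slots is Onyx→Slot 6 ($90), Granite→Slot 5 ($117), total $207.
VCG payment = (others' best without Talus) − (others' welfare with Talus) = 207 − 181 = $26.

Talus pays $26.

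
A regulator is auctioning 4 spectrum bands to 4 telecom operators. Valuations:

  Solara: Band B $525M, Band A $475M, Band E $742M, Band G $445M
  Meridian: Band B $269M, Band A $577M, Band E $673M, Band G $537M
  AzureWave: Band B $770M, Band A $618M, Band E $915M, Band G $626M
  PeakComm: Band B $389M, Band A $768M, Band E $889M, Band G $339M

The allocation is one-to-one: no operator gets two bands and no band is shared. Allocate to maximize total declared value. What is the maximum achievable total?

Treat this as an assignment problem: match each operator to one band.
Optimal: Solara→Band E ($742M), Meridian→Band G ($537M), AzureWave→Band B ($770M), PeakComm→Band A ($768M) — total 742+537+770+768 = $2817M.
Next-best assignment: Solara→Band B, Meridian→Band G, AzureWave→Band E, PeakComm→Band A = $2745M.
Swapping Meridian↔AzureWave (Meridian→Band B $269M, AzureWave→Band G $626M) loses 412.
Every other assignment is strictly worse.

Maximum total: $2817M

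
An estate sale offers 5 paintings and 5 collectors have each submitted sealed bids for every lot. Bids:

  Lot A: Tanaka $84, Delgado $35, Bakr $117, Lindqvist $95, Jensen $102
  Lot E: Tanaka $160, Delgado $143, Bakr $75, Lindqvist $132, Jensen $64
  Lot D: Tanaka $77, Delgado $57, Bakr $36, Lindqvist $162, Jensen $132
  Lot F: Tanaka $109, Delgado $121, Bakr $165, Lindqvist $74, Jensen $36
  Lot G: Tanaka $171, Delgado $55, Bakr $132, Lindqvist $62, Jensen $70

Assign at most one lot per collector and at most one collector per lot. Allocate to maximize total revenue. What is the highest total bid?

Max total: $743

Optimal: Tanaka→Lot G ($171), Delgado→Lot E ($143), Bakr→Lot F ($165), Lindqvist→Lot D ($162), Jensen→Lot A ($102) — total 171+143+165+162+102 = $743.
Column-greedy (each lot in turn goes to its best remaining collector) gives $630, worse by 113.
Next-best assignment: Tanaka→Lot G, Delgado→Lot E, Bakr→Lot F, Lindqvist→Lot A, Jensen→Lot D = $706.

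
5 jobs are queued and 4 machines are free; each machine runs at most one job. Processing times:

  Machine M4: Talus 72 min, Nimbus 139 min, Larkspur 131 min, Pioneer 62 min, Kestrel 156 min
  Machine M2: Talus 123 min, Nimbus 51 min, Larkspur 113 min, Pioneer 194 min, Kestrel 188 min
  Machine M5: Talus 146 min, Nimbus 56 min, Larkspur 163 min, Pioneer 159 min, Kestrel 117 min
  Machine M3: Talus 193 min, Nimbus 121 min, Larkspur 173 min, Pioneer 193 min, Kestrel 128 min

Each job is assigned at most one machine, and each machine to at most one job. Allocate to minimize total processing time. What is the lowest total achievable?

Optimal: Pioneer→Machine M4 (62 min), Larkspur→Machine M2 (113 min), Nimbus→Machine M5 (56 min), Kestrel→Machine M3 (128 min) — total 62+113+56+128 = 359 min.
Row-greedy (each job in turn takes its cheapest remaining machine) gives 479 min, worse by 120.
Swapping Larkspur↔Nimbus (Larkspur→Machine M5 163 min, Nimbus→Machine M2 51 min) adds 45.
No other one-to-one assignment undercuts 359 min.

Min total: 359 min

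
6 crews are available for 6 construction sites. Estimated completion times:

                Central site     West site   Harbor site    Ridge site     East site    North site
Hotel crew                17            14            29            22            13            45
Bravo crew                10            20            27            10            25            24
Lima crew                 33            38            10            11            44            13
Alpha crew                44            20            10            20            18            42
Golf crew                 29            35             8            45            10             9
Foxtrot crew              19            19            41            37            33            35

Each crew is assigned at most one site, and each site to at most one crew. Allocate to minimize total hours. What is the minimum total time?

Min total: 72 hours

This is a one-to-one assignment (minimum-cost bipartite matching).
Optimal: Hotel crew→East site (13 hours), Bravo crew→Central site (10 hours), Lima crew→Ridge site (11 hours), Alpha crew→Harbor site (10 hours), Golf crew→North site (9 hours), Foxtrot crew→West site (19 hours) — total 13+10+11+10+9+19 = 72 hours.
Min-entry greedy (repeatedly take the single cheapest remaining cell) gives 103 hours, worse by 31.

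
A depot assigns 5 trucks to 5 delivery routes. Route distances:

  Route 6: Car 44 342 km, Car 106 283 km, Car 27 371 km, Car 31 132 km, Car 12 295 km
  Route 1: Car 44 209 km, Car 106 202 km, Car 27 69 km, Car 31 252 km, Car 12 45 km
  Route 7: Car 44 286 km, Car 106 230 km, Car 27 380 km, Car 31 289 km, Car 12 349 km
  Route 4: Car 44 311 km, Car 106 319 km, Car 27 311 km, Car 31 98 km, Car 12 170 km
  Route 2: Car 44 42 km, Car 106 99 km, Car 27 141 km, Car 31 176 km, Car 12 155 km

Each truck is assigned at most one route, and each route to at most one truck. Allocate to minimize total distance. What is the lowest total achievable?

Optimal: Car 44→Route 2 (42 km), Car 106→Route 7 (230 km), Car 27→Route 1 (69 km), Car 31→Route 6 (132 km), Car 12→Route 4 (170 km) — total 42+230+69+132+170 = 643 km.
Row-greedy (each truck in turn takes its cheapest remaining route) gives 1036 km, worse by 393.
No other one-to-one assignment undercuts 643 km.

Minimum total: 643 km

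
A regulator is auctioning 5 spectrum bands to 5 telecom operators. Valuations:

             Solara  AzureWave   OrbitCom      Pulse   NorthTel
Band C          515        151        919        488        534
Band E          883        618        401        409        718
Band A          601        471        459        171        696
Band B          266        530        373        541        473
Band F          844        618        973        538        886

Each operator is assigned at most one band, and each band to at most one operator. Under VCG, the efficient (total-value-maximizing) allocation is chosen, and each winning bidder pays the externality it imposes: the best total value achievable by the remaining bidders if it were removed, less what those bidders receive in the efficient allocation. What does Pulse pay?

Pulse pays $59M.

Efficient allocation: Solara→Band E ($883M), AzureWave→Band A ($471M), OrbitCom→Band C ($919M), Pulse→Band B ($541M), NorthTel→Band F ($886M); total welfare W = $3700M.
Pulse receives Band B at value $541M, so the others get W − 541 = $3159M.
Without Pulse: best allocation of the remaining 4 bidders over all 5 bands is Solara→Band E ($883M), AzureWave→Band B ($530M), OrbitCom→Band C ($919M), NorthTel→Band F ($886M), total $3218M.
VCG payment = (others' best without Pulse) − (others' welfare with Pulse) = 3218 − 3159 = $59M.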